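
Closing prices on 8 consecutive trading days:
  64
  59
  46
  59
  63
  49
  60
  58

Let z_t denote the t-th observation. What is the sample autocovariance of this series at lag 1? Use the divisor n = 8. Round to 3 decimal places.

-10.695

Mean z̄ = (64 + 59 + 46 + 59 + 63 + 49 + 60 + 58)/8 = 57.2500
Σ_{t=1}^{7}(z_t−z̄)(z_{t+1}−z̄) = -85.5625
γ_1 = -85.5625 / 8 = -10.695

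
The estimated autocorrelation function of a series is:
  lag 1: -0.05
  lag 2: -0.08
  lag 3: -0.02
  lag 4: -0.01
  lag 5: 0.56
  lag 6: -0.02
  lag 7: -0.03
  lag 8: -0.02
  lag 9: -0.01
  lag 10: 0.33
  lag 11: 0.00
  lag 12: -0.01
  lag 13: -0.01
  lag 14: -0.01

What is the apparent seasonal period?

The largest autocorrelation is r_5 = 0.56, with a weaker echo at lag 10 (0.33); the remaining lags stay at or below 0.00.
The dominant spike at lag 5 indicates a seasonal period of 5.

5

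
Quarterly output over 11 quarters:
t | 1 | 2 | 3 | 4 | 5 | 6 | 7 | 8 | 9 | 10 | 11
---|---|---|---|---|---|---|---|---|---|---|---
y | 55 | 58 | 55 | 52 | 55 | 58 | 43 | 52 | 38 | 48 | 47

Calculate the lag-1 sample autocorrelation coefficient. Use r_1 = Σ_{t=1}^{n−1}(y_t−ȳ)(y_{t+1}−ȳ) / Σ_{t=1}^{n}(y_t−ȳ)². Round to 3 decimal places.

Mean ȳ = (55 + 58 + 55 + 52 + 55 + 58 + 43 + 52 + 38 + 48 + 47)/11 = 51.0000
Numerator Σ_{t=1}^{10}(y_t−ȳ)(y_{t+1}−ȳ) = 66.0000
Denominator Σ(y_t−ȳ)² = 406.0000
r_1 = 66.0000 / 406.0000 = 0.163

0.163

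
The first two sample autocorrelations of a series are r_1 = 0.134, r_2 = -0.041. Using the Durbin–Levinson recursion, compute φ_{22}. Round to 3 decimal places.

-0.060

φ_{22} = (r_2 − r_1²) / (1 − r_1²)
r_1² = (0.134)² = 0.017956
Numerator = -0.041 − 0.0180 = -0.0590; denominator = 1 − 0.0180 = 0.9820
φ_{22} = -0.0590 / 0.9820 = -0.060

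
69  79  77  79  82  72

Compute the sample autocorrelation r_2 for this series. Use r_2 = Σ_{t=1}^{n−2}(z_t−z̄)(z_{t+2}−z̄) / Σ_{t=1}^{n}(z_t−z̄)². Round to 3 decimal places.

-0.047

Mean z̄ = (69 + 79 + 77 + 79 + 82 + 72)/6 = 76.3333
Σ(z_t−z̄)(z_{t+2}−z̄) = (-4.8889) + (7.1111) + (3.7778) + (-11.5556) = -5.5556
Denominator Σ(z_t−z̄)² = 119.3333
r_2 = -5.5556 / 119.3333 = -0.047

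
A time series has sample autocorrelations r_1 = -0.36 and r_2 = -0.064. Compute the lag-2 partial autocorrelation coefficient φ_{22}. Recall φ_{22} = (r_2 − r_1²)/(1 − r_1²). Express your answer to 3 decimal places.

φ_{22} = (r_2 − r_1²) / (1 − r_1²)
r_1² = (-0.36)² = 0.1296
Numerator = -0.064 − 0.1296 = -0.1936; denominator = 1 − 0.1296 = 0.8704
φ_{22} = -0.1936 / 0.8704 = -0.222

-0.222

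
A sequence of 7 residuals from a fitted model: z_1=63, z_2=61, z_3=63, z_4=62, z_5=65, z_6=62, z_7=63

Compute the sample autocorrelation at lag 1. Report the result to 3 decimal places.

Mean z̄ = (63 + 61 + 63 + 62 + 65 + 62 + 63)/7 = 62.7143
Deviations from mean: 0.2857, -1.7143, 0.2857, -0.7143, 2.2857, -0.7143, 0.2857
Σ(z_t−z̄)(z_{t+1}−z̄) = (-0.4898) + (-0.4898) + (-0.2041) + (-1.6327) + (-1.6327) + (-0.2041) = -4.6531
Denominator Σ(z_t−z̄)² = 9.4286
r_1 = -4.6531 / 9.4286 = -0.494

-0.494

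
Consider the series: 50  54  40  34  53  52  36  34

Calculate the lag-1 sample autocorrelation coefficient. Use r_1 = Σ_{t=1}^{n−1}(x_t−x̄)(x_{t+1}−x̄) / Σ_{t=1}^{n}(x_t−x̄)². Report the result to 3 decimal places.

Mean x̄ = (50 + 54 + 40 + 34 + 53 + 52 + 36 + 34)/8 = 44.1250
Deviations from mean: 5.8750, 9.8750, -4.1250, -10.1250, 8.8750, 7.8750, -8.1250, -10.1250
Σ(x_t−x̄)(x_{t+1}−x̄) = (58.0156) + (-40.7344) + (41.7656) + (-89.8594) + (69.8906) + (-63.9844) + (82.2656) = 57.3594
Denominator Σ(x_t−x̄)² = 560.8750
r_1 = 57.3594 / 560.8750 = 0.102

0.102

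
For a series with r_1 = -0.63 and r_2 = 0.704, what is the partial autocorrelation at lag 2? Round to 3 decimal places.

φ_{22} = (r_2 − r_1²) / (1 − r_1²)
r_1² = (-0.63)² = 0.3969
Numerator = 0.704 − 0.3969 = 0.3071; denominator = 1 − 0.3969 = 0.6031
φ_{22} = 0.3071 / 0.6031 = 0.509

0.509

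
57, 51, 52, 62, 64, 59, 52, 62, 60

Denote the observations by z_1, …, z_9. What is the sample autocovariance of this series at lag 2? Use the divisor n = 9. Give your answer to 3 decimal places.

-10.951

Mean z̄ = (57 + 51 + 52 + 62 + 64 + 59 + 52 + 62 + 60)/9 = 57.6667
Σ_{t=1}^{7}(z_t−z̄)(z_{t+2}−z̄) = -98.5556
γ_2 = -98.5556 / 9 = -10.951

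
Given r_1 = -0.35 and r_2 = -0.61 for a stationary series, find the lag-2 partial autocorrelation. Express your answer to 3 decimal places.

-0.835

φ_{22} = (r_2 − r_1²) / (1 − r_1²)
r_1² = (-0.35)² = 0.1225
Numerator = -0.61 − 0.1225 = -0.7325; denominator = 1 − 0.1225 = 0.8775
φ_{22} = -0.7325 / 0.8775 = -0.835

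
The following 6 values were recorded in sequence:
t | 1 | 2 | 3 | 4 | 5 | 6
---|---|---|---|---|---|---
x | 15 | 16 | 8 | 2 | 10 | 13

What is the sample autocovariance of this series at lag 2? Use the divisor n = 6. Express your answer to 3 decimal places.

-12.704

Mean x̄ = (15 + 16 + 8 + 2 + 10 + 13)/6 = 10.6667
Deviations: 4.3333, 5.3333, -2.6667, -8.6667, -0.6667, 2.3333
Σ_{t=1}^{4}(x_t−x̄)(x_{t+2}−x̄) = -76.2222
γ_2 = -76.2222 / 6 = -12.704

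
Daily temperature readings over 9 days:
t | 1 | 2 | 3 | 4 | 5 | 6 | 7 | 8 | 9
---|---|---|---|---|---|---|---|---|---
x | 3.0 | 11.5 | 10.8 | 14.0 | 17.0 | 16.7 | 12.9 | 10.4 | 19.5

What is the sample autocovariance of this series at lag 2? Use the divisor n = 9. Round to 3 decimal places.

0.616

Mean x̄ = (3.0 + 11.5 + 10.8 + 14.0 + 17.0 + 16.7 + 12.9 + 10.4 + 19.5)/9 = 12.8667
Σ_{t=1}^{7}(x_t−x̄)(x_{t+2}−x̄) = 5.5478
γ_2 = 5.5478 / 9 = 0.616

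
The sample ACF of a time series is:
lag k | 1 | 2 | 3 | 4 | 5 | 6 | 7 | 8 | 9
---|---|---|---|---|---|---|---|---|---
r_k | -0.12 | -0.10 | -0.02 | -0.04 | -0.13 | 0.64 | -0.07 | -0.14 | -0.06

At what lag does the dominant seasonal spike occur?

The largest autocorrelation is r_6 = 0.64; the remaining lags stay at or below -0.02.
The dominant spike at lag 6 indicates a seasonal period of 6.

6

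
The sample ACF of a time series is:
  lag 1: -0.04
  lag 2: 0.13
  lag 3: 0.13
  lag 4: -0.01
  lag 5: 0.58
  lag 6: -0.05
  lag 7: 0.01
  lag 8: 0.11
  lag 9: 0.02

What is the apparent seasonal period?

The largest autocorrelation is r_5 = 0.58; the remaining lags stay at or below 0.13.
The dominant spike at lag 5 indicates a seasonal period of 5.

5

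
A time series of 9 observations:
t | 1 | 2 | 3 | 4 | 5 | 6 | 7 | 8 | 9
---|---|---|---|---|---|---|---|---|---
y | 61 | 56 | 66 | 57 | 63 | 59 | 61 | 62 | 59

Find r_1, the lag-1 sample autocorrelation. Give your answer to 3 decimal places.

Mean ȳ = (61 + 56 + 66 + 57 + 63 + 59 + 61 + 62 + 59)/9 = 60.4444
Numerator Σ_{t=1}^{8}(y_t−ȳ)(y_{t+1}−ȳ) = -60.9753
Denominator Σ(y_t−ȳ)² = 76.2222
r_1 = -60.9753 / 76.2222 = -0.800

-0.800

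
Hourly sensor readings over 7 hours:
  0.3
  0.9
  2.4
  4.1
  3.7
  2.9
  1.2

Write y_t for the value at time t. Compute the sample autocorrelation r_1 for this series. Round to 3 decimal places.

Mean ȳ = (0.3 + 0.9 + 2.4 + 4.1 + 3.7 + 2.9 + 1.2)/7 = 2.2143
Deviations from mean: -1.9143, -1.3143, 0.1857, 1.8857, 1.4857, 0.6857, -1.0143
Numerator Σ_{t=1}^{6}(y_t−ȳ)(y_{t+1}−ȳ) = 5.7469
Denominator Σ(y_t−ȳ)² = 12.6886
r_1 = 5.7469 / 12.6886 = 0.453

0.453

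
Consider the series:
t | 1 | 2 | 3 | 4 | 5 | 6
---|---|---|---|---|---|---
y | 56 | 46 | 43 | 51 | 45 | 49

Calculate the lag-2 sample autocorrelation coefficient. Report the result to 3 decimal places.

-0.248

Mean ȳ = (56 + 46 + 43 + 51 + 45 + 49)/6 = 48.3333
Deviations from mean: 7.6667, -2.3333, -5.3333, 2.6667, -3.3333, 0.6667
Numerator Σ_{t=1}^{4}(y_t−ȳ)(y_{t+2}−ȳ) = -27.5556
Denominator Σ(y_t−ȳ)² = 111.3333
r_2 = -27.5556 / 111.3333 = -0.248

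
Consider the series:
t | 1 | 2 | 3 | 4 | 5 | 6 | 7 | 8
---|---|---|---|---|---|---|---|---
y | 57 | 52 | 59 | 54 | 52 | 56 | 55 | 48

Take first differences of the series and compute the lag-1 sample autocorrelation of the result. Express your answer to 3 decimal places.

First differences Δy: -5, 7, -5, -2, 4, -1, -7
Mean of differences = -1.2857
Numerator Σ(Δy_t−Δȳ)(Δy_{t+1}−Δȳ) = -62.7959
Denominator Σ(Δy_t−Δȳ)² = 157.4286
r_1(Δy) = -62.7959 / 157.4286 = -0.399

-0.399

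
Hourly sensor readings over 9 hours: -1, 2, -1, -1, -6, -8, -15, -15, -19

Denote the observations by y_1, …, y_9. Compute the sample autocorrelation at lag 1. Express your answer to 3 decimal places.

Mean ȳ = (-1 + 2 − 1 − 1 − 6 − 8 − 15 − 15 − 19)/9 = -7.1111
Numerator Σ_{t=1}^{8}(y_t−ȳ)(y_{t+1}−ȳ) = 317.5432
Denominator Σ(y_t−ȳ)² = 462.8889
r_1 = 317.5432 / 462.8889 = 0.686

0.686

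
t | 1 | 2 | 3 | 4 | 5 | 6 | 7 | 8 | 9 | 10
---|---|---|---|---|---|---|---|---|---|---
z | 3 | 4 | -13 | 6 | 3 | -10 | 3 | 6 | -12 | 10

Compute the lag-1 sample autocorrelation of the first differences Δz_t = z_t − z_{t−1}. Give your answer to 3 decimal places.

-0.512

First differences Δz: 1, -17, 19, -3, -13, 13, 3, -18, 22
Mean of differences = 0.7778
Numerator Σ(Δz_t−Δz̄)(Δz_{t+1}−Δz̄) = -926.1605
Denominator Σ(Δz_t−Δz̄)² = 1809.5556
r_1(Δz) = -926.1605 / 1809.5556 = -0.512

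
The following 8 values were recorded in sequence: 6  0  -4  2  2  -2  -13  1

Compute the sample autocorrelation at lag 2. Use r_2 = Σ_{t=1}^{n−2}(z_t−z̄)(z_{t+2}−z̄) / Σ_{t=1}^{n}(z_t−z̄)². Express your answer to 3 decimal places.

Mean z̄ = (6 + 0 − 4 + 2 + 2 − 2 − 13 + 1)/8 = -1.0000
Deviations from mean: 7.0000, 1.0000, -3.0000, 3.0000, 3.0000, -1.0000, -12.0000, 2.0000
Numerator Σ_{t=1}^{6}(z_t−z̄)(z_{t+2}−z̄) = -68.0000
Denominator Σ(z_t−z̄)² = 226.0000
r_2 = -68.0000 / 226.0000 = -0.301

-0.301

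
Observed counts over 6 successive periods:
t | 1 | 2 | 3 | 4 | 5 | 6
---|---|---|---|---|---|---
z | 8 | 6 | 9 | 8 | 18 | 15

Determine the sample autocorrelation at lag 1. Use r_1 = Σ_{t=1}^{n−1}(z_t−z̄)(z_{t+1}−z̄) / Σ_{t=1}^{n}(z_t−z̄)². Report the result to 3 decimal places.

0.331

Mean z̄ = (8 + 6 + 9 + 8 + 18 + 15)/6 = 10.6667
Numerator Σ_{t=1}^{5}(z_t−z̄)(z_{t+1}−z̄) = 36.8889
Denominator Σ(z_t−z̄)² = 111.3333
r_1 = 36.8889 / 111.3333 = 0.331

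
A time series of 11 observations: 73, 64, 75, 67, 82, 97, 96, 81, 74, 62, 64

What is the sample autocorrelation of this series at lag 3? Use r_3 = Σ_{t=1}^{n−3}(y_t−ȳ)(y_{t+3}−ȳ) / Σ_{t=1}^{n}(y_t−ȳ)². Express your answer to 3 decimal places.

Mean ȳ = (73 + 64 + 75 + 67 + 82 + 97 + 96 + 81 + 74 + 62 + 64)/11 = 75.9091
Numerator Σ_{t=1}^{8}(y_t−ȳ)(y_{t+3}−ȳ) = -594.1157
Denominator Σ(y_t−ȳ)² = 1480.9091
r_3 = -594.1157 / 1480.9091 = -0.401

-0.401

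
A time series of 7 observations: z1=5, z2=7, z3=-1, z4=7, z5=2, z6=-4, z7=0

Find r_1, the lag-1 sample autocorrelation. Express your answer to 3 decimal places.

-0.031

Mean z̄ = (5 + 7 − 1 + 7 + 2 − 4 + 0)/7 = 2.2857
Σ(z_t−z̄)(z_{t+1}−z̄) = (12.7959) + (-15.4898) + (-15.4898) + (-1.3469) + (1.7959) + (14.3673) = -3.3673
Denominator Σ(z_t−z̄)² = 107.4286
r_1 = -3.3673 / 107.4286 = -0.031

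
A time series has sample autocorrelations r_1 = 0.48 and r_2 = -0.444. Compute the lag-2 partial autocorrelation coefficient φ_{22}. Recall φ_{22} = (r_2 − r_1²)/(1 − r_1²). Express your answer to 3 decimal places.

φ_{22} = (r_2 − r_1²) / (1 − r_1²)
r_1² = (0.48)² = 0.2304
Numerator = -0.444 − 0.2304 = -0.6744; denominator = 1 − 0.2304 = 0.7696
φ_{22} = -0.6744 / 0.7696 = -0.876

-0.876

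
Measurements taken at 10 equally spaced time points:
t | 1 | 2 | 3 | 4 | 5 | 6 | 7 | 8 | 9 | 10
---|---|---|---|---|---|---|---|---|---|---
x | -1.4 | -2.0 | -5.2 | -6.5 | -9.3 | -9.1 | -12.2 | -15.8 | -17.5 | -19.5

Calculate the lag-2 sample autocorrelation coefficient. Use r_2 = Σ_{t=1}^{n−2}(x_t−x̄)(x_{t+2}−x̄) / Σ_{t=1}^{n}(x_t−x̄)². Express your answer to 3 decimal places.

Mean x̄ = (-1.4 − 2.0 − 5.2 − 6.5 − 9.3 − 9.1 − 12.2 − 15.8 − 17.5 − 19.5)/10 = -9.8500
Numerator Σ_{t=1}^{8}(x_t−x̄)(x_{t+2}−x̄) = 140.3000
Denominator Σ(x_t−x̄)² = 359.3050
r_2 = 140.3000 / 359.3050 = 0.390

0.390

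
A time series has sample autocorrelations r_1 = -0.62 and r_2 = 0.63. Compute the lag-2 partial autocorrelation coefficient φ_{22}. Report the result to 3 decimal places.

0.399

φ_{22} = (r_2 − r_1²) / (1 − r_1²)
r_1² = (-0.62)² = 0.3844
Numerator = 0.63 − 0.3844 = 0.2456; denominator = 1 − 0.3844 = 0.6156
φ_{22} = 0.2456 / 0.6156 = 0.399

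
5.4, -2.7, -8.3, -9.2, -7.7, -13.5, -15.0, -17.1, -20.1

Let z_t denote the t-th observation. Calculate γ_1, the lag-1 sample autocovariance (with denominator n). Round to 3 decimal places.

Mean z̄ = (5.4 − 2.7 − 8.3 − 9.2 − 7.7 − 13.5 − 15.0 − 17.1 − 20.1)/9 = -9.8000
Σ_{t=1}^{8}(z_t−z̄)(z_{t+1}−z̄) = 245.3500
γ_1 = 245.3500 / 9 = 27.261

27.261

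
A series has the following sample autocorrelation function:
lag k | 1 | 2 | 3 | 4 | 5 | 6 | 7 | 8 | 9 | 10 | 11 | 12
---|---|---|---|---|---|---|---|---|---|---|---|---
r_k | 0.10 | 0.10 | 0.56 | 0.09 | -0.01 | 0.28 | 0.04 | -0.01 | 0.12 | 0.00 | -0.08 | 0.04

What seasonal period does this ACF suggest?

The largest autocorrelation is r_3 = 0.56, with a weaker echo at lag 6 (0.28); the remaining lags stay at or below 0.12.
The dominant spike at lag 3 indicates a seasonal period of 3.

3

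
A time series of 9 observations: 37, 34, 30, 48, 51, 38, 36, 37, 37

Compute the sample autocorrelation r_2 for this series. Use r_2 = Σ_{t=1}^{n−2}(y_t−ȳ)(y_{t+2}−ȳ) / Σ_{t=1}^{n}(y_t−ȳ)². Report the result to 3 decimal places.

-0.482

Mean ȳ = (37 + 34 + 30 + 48 + 51 + 38 + 36 + 37 + 37)/9 = 38.6667
Numerator Σ_{t=1}^{7}(y_t−ȳ)(y_{t+2}−ȳ) = -169.5556
Denominator Σ(y_t−ȳ)² = 352.0000
r_2 = -169.5556 / 352.0000 = -0.482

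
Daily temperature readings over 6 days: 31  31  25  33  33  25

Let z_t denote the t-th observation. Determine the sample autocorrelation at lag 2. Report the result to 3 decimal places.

Mean z̄ = (31 + 31 + 25 + 33 + 33 + 25)/6 = 29.6667
Deviations from mean: 1.3333, 1.3333, -4.6667, 3.3333, 3.3333, -4.6667
Σ(z_t−z̄)(z_{t+2}−z̄) = (-6.2222) + (4.4444) + (-15.5556) + (-15.5556) = -32.8889
Denominator Σ(z_t−z̄)² = 69.3333
r_2 = -32.8889 / 69.3333 = -0.474

-0.474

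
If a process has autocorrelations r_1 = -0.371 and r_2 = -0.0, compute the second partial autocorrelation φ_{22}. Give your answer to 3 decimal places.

-0.160

φ_{22} = (r_2 − r_1²) / (1 − r_1²)
r_1² = (-0.371)² = 0.137641
Numerator = -0.0 − 0.1376 = -0.1376; denominator = 1 − 0.1376 = 0.8624
φ_{22} = -0.1376 / 0.8624 = -0.160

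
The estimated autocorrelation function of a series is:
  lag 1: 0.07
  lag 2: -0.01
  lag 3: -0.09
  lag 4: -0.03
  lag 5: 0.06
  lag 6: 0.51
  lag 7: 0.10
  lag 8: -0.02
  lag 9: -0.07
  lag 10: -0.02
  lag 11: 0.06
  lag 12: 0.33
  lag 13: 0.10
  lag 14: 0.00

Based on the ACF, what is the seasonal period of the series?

The largest autocorrelation is r_6 = 0.51, with a weaker echo at lag 12 (0.33); the remaining lags stay at or below 0.10.
The dominant spike at lag 6 indicates a seasonal period of 6.

6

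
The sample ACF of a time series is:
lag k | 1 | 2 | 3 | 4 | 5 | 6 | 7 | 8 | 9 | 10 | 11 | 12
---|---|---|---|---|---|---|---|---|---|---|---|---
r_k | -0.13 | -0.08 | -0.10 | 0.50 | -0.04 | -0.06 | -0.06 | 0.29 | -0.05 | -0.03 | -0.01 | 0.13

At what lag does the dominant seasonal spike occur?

The largest autocorrelation is r_4 = 0.50, with a weaker echo at lag 8 (0.29); the remaining lags stay at or below 0.13.
The dominant spike at lag 4 indicates a seasonal period of 4.

4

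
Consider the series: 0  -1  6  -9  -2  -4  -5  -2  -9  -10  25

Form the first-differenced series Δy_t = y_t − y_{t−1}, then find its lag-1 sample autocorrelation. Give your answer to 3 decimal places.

First differences Δy: -1, 7, -15, 7, -2, -1, 3, -7, -1, 35
Mean of differences = 2.5000
Numerator Σ(Δy_t−Δȳ)(Δy_{t+1}−Δȳ) = -264.7500
Denominator Σ(Δy_t−Δȳ)² = 1550.5000
r_1(Δy) = -264.7500 / 1550.5000 = -0.171

-0.171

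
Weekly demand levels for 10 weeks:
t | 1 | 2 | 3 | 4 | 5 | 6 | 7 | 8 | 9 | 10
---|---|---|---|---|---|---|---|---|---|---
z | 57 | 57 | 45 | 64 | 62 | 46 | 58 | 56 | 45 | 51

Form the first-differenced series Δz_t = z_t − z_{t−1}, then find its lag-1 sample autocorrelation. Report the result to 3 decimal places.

-0.471

First differences Δz: 0, -12, 19, -2, -16, 12, -2, -11, 6
Mean of differences = -0.6667
Numerator Σ(Δz_t−Δz̄)(Δz_{t+1}−Δz̄) = -502.4444
Denominator Σ(Δz_t−Δz̄)² = 1066.0000
r_1(Δz) = -502.4444 / 1066.0000 = -0.471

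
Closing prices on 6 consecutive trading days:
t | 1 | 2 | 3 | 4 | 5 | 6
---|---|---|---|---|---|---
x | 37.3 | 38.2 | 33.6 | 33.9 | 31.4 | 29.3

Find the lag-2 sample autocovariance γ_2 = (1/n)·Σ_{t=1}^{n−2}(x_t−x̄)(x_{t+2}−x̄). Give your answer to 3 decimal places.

Mean x̄ = (37.3 + 38.2 + 33.6 + 33.9 + 31.4 + 29.3)/6 = 33.9500
Deviations: 3.3500, 4.2500, -0.3500, -0.0500, -2.5500, -4.6500
Σ_{t=1}^{4}(x_t−x̄)(x_{t+2}−x̄) = -0.2600
γ_2 = -0.2600 / 6 = -0.043

-0.043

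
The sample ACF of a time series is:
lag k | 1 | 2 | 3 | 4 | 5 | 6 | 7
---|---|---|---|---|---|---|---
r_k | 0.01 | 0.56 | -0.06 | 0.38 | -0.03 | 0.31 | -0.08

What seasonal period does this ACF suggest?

The largest autocorrelation is r_2 = 0.56, with weaker echoes at lags 4 (0.38) and 6 (0.31); the remaining lags stay at or below 0.01.
The dominant spike at lag 2 indicates a seasonal period of 2.

2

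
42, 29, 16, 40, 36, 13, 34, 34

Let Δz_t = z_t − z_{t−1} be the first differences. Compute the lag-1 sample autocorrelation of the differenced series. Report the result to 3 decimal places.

-0.331

First differences Δz: -13, -13, 24, -4, -23, 21, 0
Mean of differences = -1.1429
Numerator Σ(Δz_t−Δz̄)(Δz_{t+1}−Δz̄) = -625.5918
Denominator Σ(Δz_t−Δz̄)² = 1890.8571
r_1(Δz) = -625.5918 / 1890.8571 = -0.331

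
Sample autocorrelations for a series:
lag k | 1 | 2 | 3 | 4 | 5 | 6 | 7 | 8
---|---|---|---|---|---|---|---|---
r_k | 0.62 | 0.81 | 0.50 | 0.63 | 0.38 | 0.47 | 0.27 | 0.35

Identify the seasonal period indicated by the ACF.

The largest autocorrelation is r_2 = 0.81, with a weaker echo at lag 4 (0.63); the remaining lags stay at or below 0.62.
The dominant spike at lag 2 indicates a seasonal period of 2.

2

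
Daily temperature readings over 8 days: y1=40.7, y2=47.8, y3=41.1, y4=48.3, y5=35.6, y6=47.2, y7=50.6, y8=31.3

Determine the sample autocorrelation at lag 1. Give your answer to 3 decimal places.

Mean ȳ = (40.7 + 47.8 + 41.1 + 48.3 + 35.6 + 47.2 + 50.6 + 31.3)/8 = 42.8250
Deviations from mean: -2.1250, 4.9750, -1.7250, 5.4750, -7.2250, 4.3750, 7.7750, -11.5250
Σ(y_t−ȳ)(y_{t+1}−ȳ) = (-10.5719) + (-8.5819) + (-9.4444) + (-39.5569) + (-31.6094) + (34.0156) + (-89.6069) = -155.3556
Denominator Σ(y_t−ȳ)² = 326.8350
r_1 = -155.3556 / 326.8350 = -0.475

-0.475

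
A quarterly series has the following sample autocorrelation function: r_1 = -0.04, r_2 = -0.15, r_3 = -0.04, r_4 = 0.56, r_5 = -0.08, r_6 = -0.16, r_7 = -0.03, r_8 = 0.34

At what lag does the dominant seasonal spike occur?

4

The largest autocorrelation is r_4 = 0.56, with a weaker echo at lag 8 (0.34); the remaining lags stay at or below -0.03.
The dominant spike at lag 4 indicates a seasonal period of 4.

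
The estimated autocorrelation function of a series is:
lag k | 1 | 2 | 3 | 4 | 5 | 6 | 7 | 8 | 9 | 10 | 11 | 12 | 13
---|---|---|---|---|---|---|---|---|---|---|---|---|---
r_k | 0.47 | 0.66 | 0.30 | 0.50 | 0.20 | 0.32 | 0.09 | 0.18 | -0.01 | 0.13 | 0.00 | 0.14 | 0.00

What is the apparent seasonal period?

The largest autocorrelation is r_2 = 0.66, with a weaker echo at lag 4 (0.50); the remaining lags stay at or below 0.47.
The dominant spike at lag 2 indicates a seasonal period of 2.

2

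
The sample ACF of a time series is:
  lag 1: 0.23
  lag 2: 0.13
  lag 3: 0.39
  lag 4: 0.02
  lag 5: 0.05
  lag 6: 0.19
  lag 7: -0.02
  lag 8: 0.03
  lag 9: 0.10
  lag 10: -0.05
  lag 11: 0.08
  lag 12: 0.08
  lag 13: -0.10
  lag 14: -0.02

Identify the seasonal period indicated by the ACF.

3

The largest autocorrelation is r_3 = 0.39; the remaining lags stay at or below 0.23. The elevated value at lag 1 (0.23), dropping to 0.13 at lag 2, reflects decaying short-term dependence rather than seasonality.
The dominant spike at lag 3 indicates a seasonal period of 3.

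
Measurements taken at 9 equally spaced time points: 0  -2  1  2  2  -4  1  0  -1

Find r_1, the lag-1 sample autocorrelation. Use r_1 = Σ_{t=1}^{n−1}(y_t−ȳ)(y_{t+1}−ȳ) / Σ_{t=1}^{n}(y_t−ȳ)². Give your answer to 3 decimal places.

-0.259

Mean ȳ = (0 − 2 + 1 + 2 + 2 − 4 + 1 + 0 − 1)/9 = -0.1111
Numerator Σ_{t=1}^{8}(y_t−ȳ)(y_{t+1}−ȳ) = -8.0123
Denominator Σ(y_t−ȳ)² = 30.8889
r_1 = -8.0123 / 30.8889 = -0.259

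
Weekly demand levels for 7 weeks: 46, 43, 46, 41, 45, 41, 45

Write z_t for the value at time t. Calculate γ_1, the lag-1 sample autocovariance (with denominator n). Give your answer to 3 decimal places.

-2.799

Mean z̄ = (46 + 43 + 46 + 41 + 45 + 41 + 45)/7 = 43.8571
Deviations: 2.1429, -0.8571, 2.1429, -2.8571, 1.1429, -2.8571, 1.1429
Σ_{t=1}^{6}(z_t−z̄)(z_{t+1}−z̄) = -19.5918
γ_1 = -19.5918 / 7 = -2.799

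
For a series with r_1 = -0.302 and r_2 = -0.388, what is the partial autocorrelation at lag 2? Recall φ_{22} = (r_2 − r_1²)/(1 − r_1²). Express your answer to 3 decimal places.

φ_{22} = (r_2 − r_1²) / (1 − r_1²)
r_1² = (-0.302)² = 0.091204
Numerator = -0.388 − 0.0912 = -0.4792; denominator = 1 − 0.0912 = 0.9088
φ_{22} = -0.4792 / 0.9088 = -0.527

-0.527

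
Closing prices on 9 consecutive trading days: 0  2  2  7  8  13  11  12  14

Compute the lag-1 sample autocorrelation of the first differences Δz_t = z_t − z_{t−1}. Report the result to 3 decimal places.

First differences Δz: 2, 0, 5, 1, 5, -2, 1, 2
Mean of differences = 1.7500
Numerator Σ(Δz_t−Δz̄)(Δz_{t+1}−Δz̄) = -20.5625
Denominator Σ(Δz_t−Δz̄)² = 39.5000
r_1(Δz) = -20.5625 / 39.5000 = -0.521

-0.521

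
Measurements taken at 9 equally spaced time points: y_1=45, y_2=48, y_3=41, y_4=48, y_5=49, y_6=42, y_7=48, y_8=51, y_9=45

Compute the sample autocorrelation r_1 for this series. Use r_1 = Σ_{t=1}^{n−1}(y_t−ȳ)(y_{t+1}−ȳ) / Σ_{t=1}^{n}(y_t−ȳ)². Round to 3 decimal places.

Mean ȳ = (45 + 48 + 41 + 48 + 49 + 42 + 48 + 51 + 45)/9 = 46.3333
Numerator Σ_{t=1}^{8}(y_t−ȳ)(y_{t+1}−ȳ) = -32.7778
Denominator Σ(y_t−ȳ)² = 88.0000
r_1 = -32.7778 / 88.0000 = -0.372

-0.372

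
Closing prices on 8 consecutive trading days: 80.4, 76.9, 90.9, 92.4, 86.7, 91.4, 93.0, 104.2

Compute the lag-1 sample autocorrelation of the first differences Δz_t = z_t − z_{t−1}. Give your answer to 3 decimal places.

First differences Δz: -3.5, 14.0, 1.5, -5.7, 4.7, 1.6, 11.2
Mean of differences = 3.4000
Numerator Σ(Δz_t−Δz̄)(Δz_{t+1}−Δz̄) = -104.2000
Denominator Σ(Δz_t−Δz̄)² = 312.1600
r_1(Δz) = -104.2000 / 312.1600 = -0.334

-0.334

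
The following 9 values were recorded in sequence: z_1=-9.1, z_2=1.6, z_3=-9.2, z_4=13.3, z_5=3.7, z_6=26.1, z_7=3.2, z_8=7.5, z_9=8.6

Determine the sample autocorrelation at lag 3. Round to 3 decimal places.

-0.375

Mean z̄ = (-9.1 + 1.6 − 9.2 + 13.3 + 3.7 + 26.1 + 3.2 + 7.5 + 8.6)/9 = 5.0778
Σ(z_t−z̄)(z_{t+3}−z̄) = (-116.5728) + (4.7916) + (-300.1506) + (-15.4395) + (-3.3373) + (74.0449) = -356.6637
Denominator Σ(z_t−z̄)² = 950.1956
r_3 = -356.6637 / 950.1956 = -0.375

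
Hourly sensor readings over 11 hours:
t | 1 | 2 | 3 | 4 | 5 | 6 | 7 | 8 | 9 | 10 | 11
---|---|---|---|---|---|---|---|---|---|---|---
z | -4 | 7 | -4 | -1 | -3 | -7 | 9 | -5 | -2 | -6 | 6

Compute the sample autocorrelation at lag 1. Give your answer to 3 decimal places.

Mean z̄ = (-4 + 7 − 4 − 1 − 3 − 7 + 9 − 5 − 2 − 6 + 6)/11 = -0.9091
Numerator Σ_{t=1}^{10}(z_t−z̄)(z_{t+1}−z̄) = -161.7355
Denominator Σ(z_t−z̄)² = 312.9091
r_1 = -161.7355 / 312.9091 = -0.517

-0.517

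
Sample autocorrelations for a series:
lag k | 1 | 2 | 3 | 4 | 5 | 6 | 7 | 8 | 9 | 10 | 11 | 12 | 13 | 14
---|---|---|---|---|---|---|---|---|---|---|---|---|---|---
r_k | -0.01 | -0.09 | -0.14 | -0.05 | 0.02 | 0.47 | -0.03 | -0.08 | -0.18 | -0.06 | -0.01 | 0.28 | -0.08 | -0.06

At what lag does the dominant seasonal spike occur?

6

The largest autocorrelation is r_6 = 0.47, with a weaker echo at lag 12 (0.28); the remaining lags stay at or below 0.02.
The dominant spike at lag 6 indicates a seasonal period of 6.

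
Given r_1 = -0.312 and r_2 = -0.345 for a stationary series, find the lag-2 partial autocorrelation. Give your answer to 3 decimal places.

-0.490

φ_{22} = (r_2 − r_1²) / (1 − r_1²)
r_1² = (-0.312)² = 0.097344
Numerator = -0.345 − 0.0973 = -0.4423; denominator = 1 − 0.0973 = 0.9027
φ_{22} = -0.4423 / 0.9027 = -0.490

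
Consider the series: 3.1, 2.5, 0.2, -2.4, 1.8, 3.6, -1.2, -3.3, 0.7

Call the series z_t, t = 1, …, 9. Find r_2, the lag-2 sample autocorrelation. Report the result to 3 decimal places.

Mean z̄ = (3.1 + 2.5 + 0.2 − 2.4 + 1.8 + 3.6 − 1.2 − 3.3 + 0.7)/9 = 0.5556
Σ(z_t−z̄)(z_{t+2}−z̄) = (-0.9047) + (-5.7469) + (-0.4425) + (-8.9980) + (-2.1847) + (-11.7380) + (-0.2536) = -30.2684
Denominator Σ(z_t−z̄)² = 47.9022
r_2 = -30.2684 / 47.9022 = -0.632

-0.632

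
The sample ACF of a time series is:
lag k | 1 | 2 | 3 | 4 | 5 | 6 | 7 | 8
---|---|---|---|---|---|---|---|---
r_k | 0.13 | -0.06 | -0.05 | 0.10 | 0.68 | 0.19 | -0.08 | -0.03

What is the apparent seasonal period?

The largest autocorrelation is r_5 = 0.68; the remaining lags stay at or below 0.19.
The dominant spike at lag 5 indicates a seasonal period of 5.

5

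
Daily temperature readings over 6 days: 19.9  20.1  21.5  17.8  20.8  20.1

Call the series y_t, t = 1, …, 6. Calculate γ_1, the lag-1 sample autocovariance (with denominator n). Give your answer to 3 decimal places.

Mean ȳ = (19.9 + 20.1 + 21.5 + 17.8 + 20.8 + 20.1)/6 = 20.0333
Σ_{t=1}^{5}(y_t−ȳ)(y_{t+1}−ȳ) = -4.8478
γ_1 = -4.8478 / 6 = -0.808

-0.808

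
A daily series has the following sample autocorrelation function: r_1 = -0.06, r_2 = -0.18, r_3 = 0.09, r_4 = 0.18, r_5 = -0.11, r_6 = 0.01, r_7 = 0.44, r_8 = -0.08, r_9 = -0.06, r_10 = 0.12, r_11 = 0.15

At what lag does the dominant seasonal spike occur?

7

The largest autocorrelation is r_7 = 0.44; the remaining lags stay at or below 0.18.
The dominant spike at lag 7 indicates a seasonal period of 7.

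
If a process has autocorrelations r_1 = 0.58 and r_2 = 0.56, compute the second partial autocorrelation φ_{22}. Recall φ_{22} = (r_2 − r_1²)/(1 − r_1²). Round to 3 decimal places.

φ_{22} = (r_2 − r_1²) / (1 − r_1²)
r_1² = (0.58)² = 0.3364
Numerator = 0.56 − 0.3364 = 0.2236; denominator = 1 − 0.3364 = 0.6636
φ_{22} = 0.2236 / 0.6636 = 0.337

0.337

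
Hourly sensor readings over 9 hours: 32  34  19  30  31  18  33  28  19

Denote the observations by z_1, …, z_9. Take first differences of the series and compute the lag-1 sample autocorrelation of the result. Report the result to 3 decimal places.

-0.523

First differences Δz: 2, -15, 11, 1, -13, 15, -5, -9
Mean of differences = -1.6250
Numerator Σ(Δz_t−Δz̄)(Δz_{t+1}−Δz̄) = -434.3906
Denominator Σ(Δz_t−Δz̄)² = 829.8750
r_1(Δz) = -434.3906 / 829.8750 = -0.523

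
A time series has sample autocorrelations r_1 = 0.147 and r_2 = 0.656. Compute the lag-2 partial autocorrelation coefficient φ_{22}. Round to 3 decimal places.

φ_{22} = (r_2 − r_1²) / (1 − r_1²)
r_1² = (0.147)² = 0.021609
Numerator = 0.656 − 0.0216 = 0.6344; denominator = 1 − 0.0216 = 0.9784
φ_{22} = 0.6344 / 0.9784 = 0.648

0.648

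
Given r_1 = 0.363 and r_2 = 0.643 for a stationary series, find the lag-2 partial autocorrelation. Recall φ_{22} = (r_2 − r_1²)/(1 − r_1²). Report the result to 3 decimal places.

φ_{22} = (r_2 − r_1²) / (1 − r_1²)
r_1² = (0.363)² = 0.131769
Numerator = 0.643 − 0.1318 = 0.5112; denominator = 1 − 0.1318 = 0.8682
φ_{22} = 0.5112 / 0.8682 = 0.589

0.589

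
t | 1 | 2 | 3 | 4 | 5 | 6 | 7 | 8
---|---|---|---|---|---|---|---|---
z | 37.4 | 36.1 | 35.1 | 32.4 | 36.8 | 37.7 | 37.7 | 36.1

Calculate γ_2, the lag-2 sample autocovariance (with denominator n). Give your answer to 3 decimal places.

Mean z̄ = (37.4 + 36.1 + 35.1 + 32.4 + 36.8 + 37.7 + 37.7 + 36.1)/8 = 36.1625
Deviations: 1.2375, -0.0625, -1.0625, -3.7625, 0.6375, 1.5375, 1.5375, -0.0625
Σ_{t=1}^{6}(z_t−z̄)(z_{t+2}−z̄) = -6.6578
γ_2 = -6.6578 / 8 = -0.832

-0.832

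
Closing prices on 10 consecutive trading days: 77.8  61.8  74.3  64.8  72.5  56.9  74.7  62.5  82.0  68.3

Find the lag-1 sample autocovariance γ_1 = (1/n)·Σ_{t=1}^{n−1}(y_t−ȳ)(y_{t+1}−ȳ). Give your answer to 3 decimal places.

-37.936

Mean ȳ = (77.8 + 61.8 + 74.3 + 64.8 + 72.5 + 56.9 + 74.7 + 62.5 + 82.0 + 68.3)/10 = 69.5600
Σ_{t=1}^{9}(y_t−ȳ)(y_{t+1}−ȳ) = -379.3636
γ_1 = -379.3636 / 10 = -37.936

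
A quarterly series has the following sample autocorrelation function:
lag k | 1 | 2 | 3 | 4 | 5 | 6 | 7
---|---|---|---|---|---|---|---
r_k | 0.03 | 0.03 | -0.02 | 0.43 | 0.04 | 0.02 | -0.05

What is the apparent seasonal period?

4

The largest autocorrelation is r_4 = 0.43; the remaining lags stay at or below 0.04.
The dominant spike at lag 4 indicates a seasonal period of 4.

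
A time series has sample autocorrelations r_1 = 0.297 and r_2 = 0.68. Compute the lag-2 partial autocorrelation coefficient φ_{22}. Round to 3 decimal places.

0.649

φ_{22} = (r_2 − r_1²) / (1 − r_1²)
r_1² = (0.297)² = 0.088209
Numerator = 0.68 − 0.0882 = 0.5918; denominator = 1 − 0.0882 = 0.9118
φ_{22} = 0.5918 / 0.9118 = 0.649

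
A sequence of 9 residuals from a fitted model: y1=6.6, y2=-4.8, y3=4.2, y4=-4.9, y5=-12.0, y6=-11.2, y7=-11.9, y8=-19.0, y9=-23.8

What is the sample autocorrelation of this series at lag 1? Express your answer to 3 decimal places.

Mean ȳ = (6.6 − 4.8 + 4.2 − 4.9 − 12.0 − 11.2 − 11.9 − 19.0 − 23.8)/9 = -8.5333
Numerator Σ_{t=1}^{8}(y_t−ȳ)(y_{t+1}−ȳ) = 350.9556
Denominator Σ(y_t−ȳ)² = 791.3800
r_1 = 350.9556 / 791.3800 = 0.443

0.443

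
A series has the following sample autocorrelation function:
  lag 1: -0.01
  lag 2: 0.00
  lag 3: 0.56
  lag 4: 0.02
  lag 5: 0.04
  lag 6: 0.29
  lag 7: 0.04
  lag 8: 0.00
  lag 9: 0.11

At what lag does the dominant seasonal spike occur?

The largest autocorrelation is r_3 = 0.56, with a weaker echo at lag 6 (0.29); the remaining lags stay at or below 0.11.
The dominant spike at lag 3 indicates a seasonal period of 3.

3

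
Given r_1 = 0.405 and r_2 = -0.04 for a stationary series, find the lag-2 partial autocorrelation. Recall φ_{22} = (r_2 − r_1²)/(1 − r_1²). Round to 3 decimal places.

-0.244

φ_{22} = (r_2 − r_1²) / (1 − r_1²)
r_1² = (0.405)² = 0.164025
Numerator = -0.04 − 0.1640 = -0.2040; denominator = 1 − 0.1640 = 0.8360
φ_{22} = -0.2040 / 0.8360 = -0.244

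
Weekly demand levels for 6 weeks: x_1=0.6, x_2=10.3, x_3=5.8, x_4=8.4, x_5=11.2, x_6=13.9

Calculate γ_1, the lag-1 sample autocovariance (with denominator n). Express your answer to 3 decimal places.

-0.715

Mean x̄ = (0.6 + 10.3 + 5.8 + 8.4 + 11.2 + 13.9)/6 = 8.3667
Deviations: -7.7667, 1.9333, -2.5667, 0.0333, 2.8333, 5.5333
Σ_{t=1}^{5}(x_t−x̄)(x_{t+1}−x̄) = -4.2911
γ_1 = -4.2911 / 6 = -0.715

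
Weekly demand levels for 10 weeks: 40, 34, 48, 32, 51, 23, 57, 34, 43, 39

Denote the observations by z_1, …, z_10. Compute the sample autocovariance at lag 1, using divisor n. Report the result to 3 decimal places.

Mean z̄ = (40 + 34 + 48 + 32 + 51 + 23 + 57 + 34 + 43 + 39)/10 = 40.1000
Σ_{t=1}^{9}(z_t−z̄)(z_{t+1}−z̄) = -799.2100
γ_1 = -799.2100 / 10 = -79.921

-79.921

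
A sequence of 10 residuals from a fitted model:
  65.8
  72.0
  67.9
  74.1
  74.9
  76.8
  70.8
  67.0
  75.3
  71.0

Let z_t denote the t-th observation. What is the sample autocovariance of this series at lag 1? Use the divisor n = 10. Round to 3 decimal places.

-0.712

Mean z̄ = (65.8 + 72.0 + 67.9 + 74.1 + 74.9 + 76.8 + 70.8 + 67.0 + 75.3 + 71.0)/10 = 71.5600
Σ_{t=1}^{9}(z_t−z̄)(z_{t+1}−z̄) = -7.1216
γ_1 = -7.1216 / 10 = -0.712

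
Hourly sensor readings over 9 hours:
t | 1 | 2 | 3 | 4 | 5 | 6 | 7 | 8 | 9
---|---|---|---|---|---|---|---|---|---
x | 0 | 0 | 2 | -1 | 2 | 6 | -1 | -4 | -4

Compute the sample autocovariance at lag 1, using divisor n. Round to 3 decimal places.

2.444

Mean x̄ = (0 + 0 + 2 − 1 + 2 + 6 − 1 − 4 − 4)/9 = 0.0000
Σ_{t=1}^{8}(x_t−x̄)(x_{t+1}−x̄) = 22.0000
γ_1 = 22.0000 / 9 = 2.444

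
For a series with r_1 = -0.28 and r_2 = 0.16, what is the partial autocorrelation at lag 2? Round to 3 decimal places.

0.089

φ_{22} = (r_2 − r_1²) / (1 − r_1²)
r_1² = (-0.28)² = 0.0784
Numerator = 0.16 − 0.0784 = 0.0816; denominator = 1 − 0.0784 = 0.9216
φ_{22} = 0.0816 / 0.9216 = 0.089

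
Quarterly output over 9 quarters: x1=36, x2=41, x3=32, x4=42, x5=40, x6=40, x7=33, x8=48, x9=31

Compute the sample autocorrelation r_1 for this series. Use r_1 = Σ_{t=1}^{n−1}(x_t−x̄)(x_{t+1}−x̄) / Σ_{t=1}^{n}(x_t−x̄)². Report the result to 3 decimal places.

-0.677

Mean x̄ = (36 + 41 + 32 + 42 + 40 + 40 + 33 + 48 + 31)/9 = 38.1111
Numerator Σ_{t=1}^{8}(x_t−x̄)(x_{t+1}−x̄) = -167.1235
Denominator Σ(x_t−x̄)² = 246.8889
r_1 = -167.1235 / 246.8889 = -0.677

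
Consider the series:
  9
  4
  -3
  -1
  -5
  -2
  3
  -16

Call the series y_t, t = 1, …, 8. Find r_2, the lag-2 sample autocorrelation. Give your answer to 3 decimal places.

-0.041

Mean ȳ = (9 + 4 − 3 − 1 − 5 − 2 + 3 − 16)/8 = -1.3750
Deviations from mean: 10.3750, 5.3750, -1.6250, 0.3750, -3.6250, -0.6250, 4.3750, -14.6250
Σ(y_t−ȳ)(y_{t+2}−ȳ) = (-16.8594) + (2.0156) + (5.8906) + (-0.2344) + (-15.8594) + (9.1406) = -15.9063
Denominator Σ(y_t−ȳ)² = 385.8750
r_2 = -15.9063 / 385.8750 = -0.041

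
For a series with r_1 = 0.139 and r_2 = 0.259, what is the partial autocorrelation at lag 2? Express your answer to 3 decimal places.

0.244

φ_{22} = (r_2 − r_1²) / (1 − r_1²)
r_1² = (0.139)² = 0.019321
Numerator = 0.259 − 0.0193 = 0.2397; denominator = 1 − 0.0193 = 0.9807
φ_{22} = 0.2397 / 0.9807 = 0.244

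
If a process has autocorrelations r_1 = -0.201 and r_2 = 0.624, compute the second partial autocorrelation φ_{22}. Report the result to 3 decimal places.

0.608

φ_{22} = (r_2 − r_1²) / (1 − r_1²)
r_1² = (-0.201)² = 0.040401
Numerator = 0.624 − 0.0404 = 0.5836; denominator = 1 − 0.0404 = 0.9596
φ_{22} = 0.5836 / 0.9596 = 0.608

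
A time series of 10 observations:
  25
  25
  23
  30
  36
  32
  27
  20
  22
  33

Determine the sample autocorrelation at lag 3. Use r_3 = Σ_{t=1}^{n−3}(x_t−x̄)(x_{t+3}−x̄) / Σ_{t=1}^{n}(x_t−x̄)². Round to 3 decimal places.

-0.554

Mean x̄ = (25 + 25 + 23 + 30 + 36 + 32 + 27 + 20 + 22 + 33)/10 = 27.3000
Numerator Σ_{t=1}^{7}(x_t−x̄)(x_{t+3}−x̄) = -137.3700
Denominator Σ(x_t−x̄)² = 248.1000
r_3 = -137.3700 / 248.1000 = -0.554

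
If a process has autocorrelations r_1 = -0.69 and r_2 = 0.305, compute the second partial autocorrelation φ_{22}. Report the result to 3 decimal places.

-0.327

φ_{22} = (r_2 − r_1²) / (1 − r_1²)
r_1² = (-0.69)² = 0.4761
Numerator = 0.305 − 0.4761 = -0.1711; denominator = 1 − 0.4761 = 0.5239
φ_{22} = -0.1711 / 0.5239 = -0.327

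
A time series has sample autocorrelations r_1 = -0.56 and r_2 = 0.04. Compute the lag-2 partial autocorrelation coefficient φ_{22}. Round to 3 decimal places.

φ_{22} = (r_2 − r_1²) / (1 − r_1²)
r_1² = (-0.56)² = 0.3136
Numerator = 0.04 − 0.3136 = -0.2736; denominator = 1 − 0.3136 = 0.6864
φ_{22} = -0.2736 / 0.6864 = -0.399

-0.399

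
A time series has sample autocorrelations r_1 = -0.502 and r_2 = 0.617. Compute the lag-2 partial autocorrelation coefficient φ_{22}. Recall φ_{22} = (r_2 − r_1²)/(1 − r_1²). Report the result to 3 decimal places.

φ_{22} = (r_2 − r_1²) / (1 − r_1²)
r_1² = (-0.502)² = 0.252004
Numerator = 0.617 − 0.2520 = 0.3650; denominator = 1 − 0.2520 = 0.7480
φ_{22} = 0.3650 / 0.7480 = 0.488

0.488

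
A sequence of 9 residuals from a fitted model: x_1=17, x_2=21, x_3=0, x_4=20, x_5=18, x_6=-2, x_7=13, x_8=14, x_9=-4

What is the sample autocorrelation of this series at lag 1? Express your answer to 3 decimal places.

Mean x̄ = (17 + 21 + 0 + 20 + 18 − 2 + 13 + 14 − 4)/9 = 10.7778
Numerator Σ_{t=1}^{8}(x_t−x̄)(x_{t+1}−x̄) = -240.4938
Denominator Σ(x_t−x̄)² = 793.5556
r_1 = -240.4938 / 793.5556 = -0.303

-0.303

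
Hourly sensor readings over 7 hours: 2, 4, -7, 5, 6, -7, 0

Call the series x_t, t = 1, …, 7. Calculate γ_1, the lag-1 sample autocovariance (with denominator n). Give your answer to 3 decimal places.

-9.659

Mean x̄ = (2 + 4 − 7 + 5 + 6 − 7 + 0)/7 = 0.4286
Deviations: 1.5714, 3.5714, -7.4286, 4.5714, 5.5714, -7.4286, -0.4286
Σ_{t=1}^{6}(x_t−x̄)(x_{t+1}−x̄) = -67.6122
γ_1 = -67.6122 / 7 = -9.659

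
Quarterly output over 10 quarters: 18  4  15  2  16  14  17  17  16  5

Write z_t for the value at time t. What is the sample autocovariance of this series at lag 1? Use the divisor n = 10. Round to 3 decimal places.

Mean z̄ = (18 + 4 + 15 + 2 + 16 + 14 + 17 + 17 + 16 + 5)/10 = 12.4000
Σ_{t=1}^{9}(z_t−z̄)(z_{t+1}−z̄) = -109.1600
γ_1 = -109.1600 / 10 = -10.916

-10.916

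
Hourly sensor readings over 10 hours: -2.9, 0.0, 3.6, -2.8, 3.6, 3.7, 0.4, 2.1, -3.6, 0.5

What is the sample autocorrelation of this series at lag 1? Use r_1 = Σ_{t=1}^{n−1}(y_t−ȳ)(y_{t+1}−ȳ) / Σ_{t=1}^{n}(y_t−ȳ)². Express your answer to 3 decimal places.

Mean ȳ = (-2.9 + 0.0 + 3.6 − 2.8 + 3.6 + 3.7 + 0.4 + 2.1 − 3.6 + 0.5)/10 = 0.4600
Numerator Σ_{t=1}^{9}(y_t−ȳ)(y_{t+1}−ȳ) = -17.3116
Denominator Σ(y_t−ȳ)² = 71.5240
r_1 = -17.3116 / 71.5240 = -0.242

-0.242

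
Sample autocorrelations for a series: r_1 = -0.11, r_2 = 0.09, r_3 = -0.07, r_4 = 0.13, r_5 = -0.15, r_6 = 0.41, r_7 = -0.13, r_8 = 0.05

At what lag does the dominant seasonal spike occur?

6

The largest autocorrelation is r_6 = 0.41; the remaining lags stay at or below 0.13.
The dominant spike at lag 6 indicates a seasonal period of 6.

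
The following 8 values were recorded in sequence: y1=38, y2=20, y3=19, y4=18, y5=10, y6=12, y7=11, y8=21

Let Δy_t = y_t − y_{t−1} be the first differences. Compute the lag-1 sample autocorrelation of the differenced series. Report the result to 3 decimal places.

-0.063

First differences Δy: -18, -1, -1, -8, 2, -1, 10
Mean of differences = -2.4286
Numerator Σ(Δy_t−Δȳ)(Δy_{t+1}−Δȳ) = -28.7551
Denominator Σ(Δy_t−Δȳ)² = 453.7143
r_1(Δy) = -28.7551 / 453.7143 = -0.063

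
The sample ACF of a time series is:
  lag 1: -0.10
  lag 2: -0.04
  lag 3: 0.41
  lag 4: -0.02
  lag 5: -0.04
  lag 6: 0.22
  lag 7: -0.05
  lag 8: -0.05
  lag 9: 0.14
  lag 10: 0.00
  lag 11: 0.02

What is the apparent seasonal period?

3

The largest autocorrelation is r_3 = 0.41, with a weaker echo at lag 6 (0.22); the remaining lags stay at or below 0.14.
The dominant spike at lag 3 indicates a seasonal period of 3.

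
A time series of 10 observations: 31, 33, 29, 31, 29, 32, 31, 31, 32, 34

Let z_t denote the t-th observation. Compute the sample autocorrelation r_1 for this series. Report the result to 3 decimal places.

Mean z̄ = (31 + 33 + 29 + 31 + 29 + 32 + 31 + 31 + 32 + 34)/10 = 31.3000
Numerator Σ_{t=1}^{9}(z_t−z̄)(z_{t+1}−z̄) = -3.0900
Denominator Σ(z_t−z̄)² = 22.1000
r_1 = -3.0900 / 22.1000 = -0.140

-0.140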